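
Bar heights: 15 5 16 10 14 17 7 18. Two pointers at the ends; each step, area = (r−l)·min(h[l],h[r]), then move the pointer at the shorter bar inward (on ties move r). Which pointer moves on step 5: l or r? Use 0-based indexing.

l

[0,7] min(15,18)*7=105 best=105 * → l++
[1,7] min(5,18)*6=30 best=105 → l++
[2,7] min(16,18)*5=80 best=105 → l++
[3,7] min(10,18)*4=40 best=105 → l++
[4,7] min(14,18)*3=42 best=105 → l++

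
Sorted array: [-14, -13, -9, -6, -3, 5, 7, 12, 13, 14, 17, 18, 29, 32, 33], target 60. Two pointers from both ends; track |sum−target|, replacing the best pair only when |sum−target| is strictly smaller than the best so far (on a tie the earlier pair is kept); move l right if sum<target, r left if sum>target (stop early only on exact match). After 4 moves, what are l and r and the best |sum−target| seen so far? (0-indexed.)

l=4, r=14, best |Δ|=33

l=0 r=14: -14+33=19 d=41 *, l++
l=1 r=14: -13+33=20 d=40 *, l++
l=2 r=14: -9+33=24 d=36 *, l++
l=3 r=14: -6+33=27 d=33 *, l++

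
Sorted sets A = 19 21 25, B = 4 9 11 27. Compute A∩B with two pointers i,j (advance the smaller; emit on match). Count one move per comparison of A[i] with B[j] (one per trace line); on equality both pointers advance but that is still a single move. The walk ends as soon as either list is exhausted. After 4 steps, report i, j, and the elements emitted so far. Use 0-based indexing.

i=1, j=3, emitted=[]

i=0 j=0: 19>4, j++
i=0 j=1: 19>9, j++
i=0 j=2: 19>11, j++
i=0 j=3: 19<27, i++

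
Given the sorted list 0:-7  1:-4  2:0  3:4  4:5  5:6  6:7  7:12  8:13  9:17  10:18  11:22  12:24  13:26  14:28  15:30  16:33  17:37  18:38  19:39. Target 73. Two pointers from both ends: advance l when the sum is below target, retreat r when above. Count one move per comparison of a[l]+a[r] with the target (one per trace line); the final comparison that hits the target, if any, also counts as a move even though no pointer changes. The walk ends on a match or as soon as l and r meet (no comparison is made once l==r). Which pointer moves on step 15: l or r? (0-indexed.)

l=0 r=19: -7+39=32 <73, l++
l=1 r=19: -4+39=35 <73, l++
l=2 r=19: 0+39=39 <73, l++
l=3 r=19: 4+39=43 <73, l++
l=4 r=19: 5+39=44 <73, l++
l=5 r=19: 6+39=45 <73, l++
l=6 r=19: 7+39=46 <73, l++
l=7 r=19: 12+39=51 <73, l++
l=8 r=19: 13+39=52 <73, l++
l=9 r=19: 17+39=56 <73, l++
l=10 r=19: 18+39=57 <73, l++
l=11 r=19: 22+39=61 <73, l++
l=12 r=19: 24+39=63 <73, l++
l=13 r=19: 26+39=65 <73, l++
l=14 r=19: 28+39=67 <73, l++

l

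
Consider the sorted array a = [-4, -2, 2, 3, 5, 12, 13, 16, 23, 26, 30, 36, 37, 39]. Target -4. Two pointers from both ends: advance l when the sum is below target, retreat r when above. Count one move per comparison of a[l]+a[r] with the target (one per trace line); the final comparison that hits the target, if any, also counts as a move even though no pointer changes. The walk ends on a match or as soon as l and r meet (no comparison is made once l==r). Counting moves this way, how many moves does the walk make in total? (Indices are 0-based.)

l=0 r=13: -4+39=35 >-4, r--
l=0 r=12: -4+37=33 >-4, r--
l=0 r=11: -4+36=32 >-4, r--
l=0 r=10: -4+30=26 >-4, r--
l=0 r=9: -4+26=22 >-4, r--
l=0 r=8: -4+23=19 >-4, r--
l=0 r=7: -4+16=12 >-4, r--
l=0 r=6: -4+13=9 >-4, r--
l=0 r=5: -4+12=8 >-4, r--
l=0 r=4: -4+5=1 >-4, r--
l=0 r=3: -4+3=-1 >-4, r--
l=0 r=2: -4+2=-2 >-4, r--
l=0 r=1: -4+-2=-6 <-4, l++

13 moves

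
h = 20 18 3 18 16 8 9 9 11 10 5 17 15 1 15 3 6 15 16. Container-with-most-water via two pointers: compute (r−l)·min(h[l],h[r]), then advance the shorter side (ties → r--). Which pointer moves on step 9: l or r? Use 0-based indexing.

r

[0,18] min(20,16)*18=288 best=288 * → r--
[0,17] min(20,15)*17=255 best=288 → r--
[0,16] min(20,6)*16=96 best=288 → r--
[0,15] min(20,3)*15=45 best=288 → r--
[0,14] min(20,15)*14=210 best=288 → r--
[0,13] min(20,1)*13=13 best=288 → r--
[0,12] min(20,15)*12=180 best=288 → r--
[0,11] min(20,17)*11=187 best=288 → r--
[0,10] min(20,5)*10=50 best=288 → r--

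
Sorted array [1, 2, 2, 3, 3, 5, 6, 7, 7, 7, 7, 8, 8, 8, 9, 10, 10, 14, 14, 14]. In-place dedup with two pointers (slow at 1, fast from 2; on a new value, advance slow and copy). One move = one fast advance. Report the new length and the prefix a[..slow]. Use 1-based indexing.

length 10; prefix = [1, 2, 3, 5, 6, 7, 8, 9, 10, 14]

slow=1 fast=2: a[fast]=2≠a[slow]=1 write a[2]=2, slow++,fast++
slow=2 fast=3: a[fast]=2=a[slow] dup, fast++
slow=2 fast=4: a[fast]=3≠a[slow]=2 write a[3]=3, slow++,fast++
slow=3 fast=5: a[fast]=3=a[slow] dup, fast++
slow=3 fast=6: a[fast]=5≠a[slow]=3 write a[4]=5, slow++,fast++
slow=4 fast=7: a[fast]=6≠a[slow]=5 write a[5]=6, slow++,fast++
slow=5 fast=8: a[fast]=7≠a[slow]=6 write a[6]=7, slow++,fast++
slow=6 fast=9: a[fast]=7=a[slow] dup, fast++
slow=6 fast=10: a[fast]=7=a[slow] dup, fast++
slow=6 fast=11: a[fast]=7=a[slow] dup, fast++
slow=6 fast=12: a[fast]=8≠a[slow]=7 write a[7]=8, slow++,fast++
slow=7 fast=13: a[fast]=8=a[slow] dup, fast++
slow=7 fast=14: a[fast]=8=a[slow] dup, fast++
slow=7 fast=15: a[fast]=9≠a[slow]=8 write a[8]=9, slow++,fast++
slow=8 fast=16: a[fast]=10≠a[slow]=9 write a[9]=10, slow++,fast++
slow=9 fast=17: a[fast]=10=a[slow] dup, fast++
slow=9 fast=18: a[fast]=14≠a[slow]=10 write a[10]=14, slow++,fast++
slow=10 fast=19: a[fast]=14=a[slow] dup, fast++
slow=10 fast=20: a[fast]=14=a[slow] dup, fast++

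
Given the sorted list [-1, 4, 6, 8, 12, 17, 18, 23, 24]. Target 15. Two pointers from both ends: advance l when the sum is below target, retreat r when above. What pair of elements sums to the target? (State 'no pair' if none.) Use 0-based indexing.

no pair

l=0 r=8: -1+24=23 >15, r--
l=0 r=7: -1+23=22 >15, r--
l=0 r=6: -1+18=17 >15, r--
l=0 r=5: -1+17=16 >15, r--
l=0 r=4: -1+12=11 <15, l++
l=1 r=4: 4+12=16 >15, r--
l=1 r=3: 4+8=12 <15, l++
l=2 r=3: 6+8=14 <15, l++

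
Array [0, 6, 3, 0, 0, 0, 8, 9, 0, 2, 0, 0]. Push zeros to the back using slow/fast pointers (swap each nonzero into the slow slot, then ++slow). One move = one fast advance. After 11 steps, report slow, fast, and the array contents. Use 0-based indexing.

slow=0 fast=0: a[fast]=0, fast++
slow=0 fast=1: a[fast]=6≠0 swap→a[0]=6, slow++,fast++
slow=1 fast=2: a[fast]=3≠0 swap→a[1]=3, slow++,fast++
slow=2 fast=3: a[fast]=0, fast++
slow=2 fast=4: a[fast]=0, fast++
slow=2 fast=5: a[fast]=0, fast++
slow=2 fast=6: a[fast]=8≠0 swap→a[2]=8, slow++,fast++
slow=3 fast=7: a[fast]=9≠0 swap→a[3]=9, slow++,fast++
slow=4 fast=8: a[fast]=0, fast++
slow=4 fast=9: a[fast]=2≠0 swap→a[4]=2, slow++,fast++
slow=5 fast=10: a[fast]=0, fast++

slow=5, fast=11, a=[6, 3, 8, 9, 2, 0, 0, 0, 0, 0, 0, 0]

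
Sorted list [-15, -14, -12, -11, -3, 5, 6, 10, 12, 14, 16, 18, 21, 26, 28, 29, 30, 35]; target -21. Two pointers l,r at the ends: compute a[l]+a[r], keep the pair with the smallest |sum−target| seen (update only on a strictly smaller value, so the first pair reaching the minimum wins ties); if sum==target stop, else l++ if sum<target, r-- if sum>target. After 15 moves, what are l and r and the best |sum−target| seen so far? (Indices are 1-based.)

l=1 r=18: -15+35=20 d=41 *, r--
l=1 r=17: -15+30=15 d=36 *, r--
l=1 r=16: -15+29=14 d=35 *, r--
l=1 r=15: -15+28=13 d=34 *, r--
l=1 r=14: -15+26=11 d=32 *, r--
l=1 r=13: -15+21=6 d=27 *, r--
l=1 r=12: -15+18=3 d=24 *, r--
l=1 r=11: -15+16=1 d=22 *, r--
l=1 r=10: -15+14=-1 d=20 *, r--
l=1 r=9: -15+12=-3 d=18 *, r--
l=1 r=8: -15+10=-5 d=16 *, r--
l=1 r=7: -15+6=-9 d=12 *, r--
l=1 r=6: -15+5=-10 d=11 *, r--
l=1 r=5: -15+-3=-18 d=3 *, r--
l=1 r=4: -15+-11=-26 d=5, l++

l=2, r=4, best |Δ|=3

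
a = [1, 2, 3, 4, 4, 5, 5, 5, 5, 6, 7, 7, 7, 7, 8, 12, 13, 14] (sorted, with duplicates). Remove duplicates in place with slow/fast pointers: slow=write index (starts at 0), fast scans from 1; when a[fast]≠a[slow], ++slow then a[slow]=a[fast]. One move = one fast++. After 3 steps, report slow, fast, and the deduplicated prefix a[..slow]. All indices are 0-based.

slow=0 fast=1: a[fast]=2≠a[slow]=1 write a[1]=2, slow++,fast++
slow=1 fast=2: a[fast]=3≠a[slow]=2 write a[2]=3, slow++,fast++
slow=2 fast=3: a[fast]=4≠a[slow]=3 write a[3]=4, slow++,fast++

slow=3, fast=4, prefix=[1, 2, 3, 4]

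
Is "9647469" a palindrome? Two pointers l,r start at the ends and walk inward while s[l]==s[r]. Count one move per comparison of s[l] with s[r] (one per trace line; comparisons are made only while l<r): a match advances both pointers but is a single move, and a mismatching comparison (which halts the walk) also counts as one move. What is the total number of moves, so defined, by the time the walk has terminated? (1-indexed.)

3 moves

l=1 r=7: '9'=='9', l++,r--
l=2 r=6: '6'=='6', l++,r--
l=3 r=5: '4'=='4', l++,r--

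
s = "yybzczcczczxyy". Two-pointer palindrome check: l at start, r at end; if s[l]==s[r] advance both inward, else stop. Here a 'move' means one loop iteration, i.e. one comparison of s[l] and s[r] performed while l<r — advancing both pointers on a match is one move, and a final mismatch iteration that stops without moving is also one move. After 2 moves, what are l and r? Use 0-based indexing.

l=2, r=11

[0,13] 'y'=='y' → l++,r--
[1,12] 'y'=='y' → l++,r--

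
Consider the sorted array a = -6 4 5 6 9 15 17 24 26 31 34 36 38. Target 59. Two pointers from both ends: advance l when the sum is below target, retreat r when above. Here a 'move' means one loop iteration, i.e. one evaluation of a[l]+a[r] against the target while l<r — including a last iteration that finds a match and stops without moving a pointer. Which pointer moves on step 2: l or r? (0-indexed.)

[0,12] -6+38=32 <59 → l++
[1,12] 4+38=42 <59 → l++

l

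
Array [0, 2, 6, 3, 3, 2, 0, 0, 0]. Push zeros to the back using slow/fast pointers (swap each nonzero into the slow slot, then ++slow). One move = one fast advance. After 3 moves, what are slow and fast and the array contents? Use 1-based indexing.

(s=1,f=1) a[fast]=0 → fast++
(s=1,f=2) a[fast]=2≠0 swap→a[1]=2 → slow++,fast++
(s=2,f=3) a[fast]=6≠0 swap→a[2]=6 → slow++,fast++

slow=3, fast=4, a=[2, 6, 0, 3, 3, 2, 0, 0, 0]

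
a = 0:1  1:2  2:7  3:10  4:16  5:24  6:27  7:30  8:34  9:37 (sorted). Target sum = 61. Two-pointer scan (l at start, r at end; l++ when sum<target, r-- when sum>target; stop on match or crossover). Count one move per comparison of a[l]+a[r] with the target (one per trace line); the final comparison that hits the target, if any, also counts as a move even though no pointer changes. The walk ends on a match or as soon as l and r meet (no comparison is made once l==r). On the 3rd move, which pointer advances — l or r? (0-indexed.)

l=0 r=9: 1+37=38 <61, l++
l=1 r=9: 2+37=39 <61, l++
l=2 r=9: 7+37=44 <61, l++

l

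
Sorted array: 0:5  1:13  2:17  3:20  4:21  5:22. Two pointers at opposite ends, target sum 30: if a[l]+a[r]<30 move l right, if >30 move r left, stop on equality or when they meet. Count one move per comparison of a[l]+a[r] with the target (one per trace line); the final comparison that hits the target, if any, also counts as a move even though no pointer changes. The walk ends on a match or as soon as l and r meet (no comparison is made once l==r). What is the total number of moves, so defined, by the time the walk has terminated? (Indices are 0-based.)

[0,5] 5+22=27 <30 → l++
[1,5] 13+22=35 >30 → r--
[1,4] 13+21=34 >30 → r--
[1,3] 13+20=33 >30 → r--
[1,2] 13+17=30 → found

5 moves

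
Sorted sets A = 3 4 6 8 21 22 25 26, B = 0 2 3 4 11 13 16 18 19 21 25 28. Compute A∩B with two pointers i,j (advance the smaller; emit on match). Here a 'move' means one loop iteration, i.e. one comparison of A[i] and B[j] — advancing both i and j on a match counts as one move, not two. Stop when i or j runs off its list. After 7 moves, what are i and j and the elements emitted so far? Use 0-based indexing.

[i=0,j=0] 3>0 → j++
[i=0,j=1] 3>2 → j++
[i=0,j=2] 3==3 emit → i++,j++
[i=1,j=3] 4==4 emit → i++,j++
[i=2,j=4] 6<11 → i++
[i=3,j=4] 8<11 → i++
[i=4,j=4] 21>11 → j++

i=4, j=5, emitted=[3, 4]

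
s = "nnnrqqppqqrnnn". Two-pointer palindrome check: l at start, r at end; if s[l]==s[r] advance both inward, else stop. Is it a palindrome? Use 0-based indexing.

l=0 r=13: 'n'=='n', l++,r--
l=1 r=12: 'n'=='n', l++,r--
l=2 r=11: 'n'=='n', l++,r--
l=3 r=10: 'r'=='r', l++,r--
l=4 r=9: 'q'=='q', l++,r--
l=5 r=8: 'q'=='q', l++,r--
l=6 r=7: 'p'=='p', l++,r--

palindrome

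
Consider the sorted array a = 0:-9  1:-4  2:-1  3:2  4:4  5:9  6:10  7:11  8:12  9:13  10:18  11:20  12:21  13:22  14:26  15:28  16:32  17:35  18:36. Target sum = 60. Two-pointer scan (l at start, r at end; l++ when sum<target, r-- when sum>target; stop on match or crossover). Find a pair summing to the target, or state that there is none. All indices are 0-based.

[0,18] -9+36=27 <60 → l++
[1,18] -4+36=32 <60 → l++
[2,18] -1+36=35 <60 → l++
[3,18] 2+36=38 <60 → l++
[4,18] 4+36=40 <60 → l++
[5,18] 9+36=45 <60 → l++
[6,18] 10+36=46 <60 → l++
[7,18] 11+36=47 <60 → l++
[8,18] 12+36=48 <60 → l++
[9,18] 13+36=49 <60 → l++
[10,18] 18+36=54 <60 → l++
[11,18] 20+36=56 <60 → l++
[12,18] 21+36=57 <60 → l++
[13,18] 22+36=58 <60 → l++
[14,18] 26+36=62 >60 → r--
[14,17] 26+35=61 >60 → r--
[14,16] 26+32=58 <60 → l++
[15,16] 28+32=60 → found

(28, 32)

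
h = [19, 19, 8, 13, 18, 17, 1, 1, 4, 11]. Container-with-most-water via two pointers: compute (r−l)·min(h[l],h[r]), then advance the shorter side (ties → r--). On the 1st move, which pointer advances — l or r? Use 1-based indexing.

r

[1,10] min(19,11)*9=99 best=99 * → r--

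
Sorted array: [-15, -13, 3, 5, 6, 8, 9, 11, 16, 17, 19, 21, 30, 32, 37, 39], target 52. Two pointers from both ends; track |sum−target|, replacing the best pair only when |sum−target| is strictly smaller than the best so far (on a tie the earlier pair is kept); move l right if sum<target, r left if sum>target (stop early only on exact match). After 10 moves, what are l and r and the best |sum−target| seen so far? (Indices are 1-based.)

l=9, r=14, best |Δ|=1

l=1 r=16: -15+39=24 d=28 *, l++
l=2 r=16: -13+39=26 d=26 *, l++
l=3 r=16: 3+39=42 d=10 *, l++
l=4 r=16: 5+39=44 d=8 *, l++
l=5 r=16: 6+39=45 d=7 *, l++
l=6 r=16: 8+39=47 d=5 *, l++
l=7 r=16: 9+39=48 d=4 *, l++
l=8 r=16: 11+39=50 d=2 *, l++
l=9 r=16: 16+39=55 d=3, r--
l=9 r=15: 16+37=53 d=1 *, r--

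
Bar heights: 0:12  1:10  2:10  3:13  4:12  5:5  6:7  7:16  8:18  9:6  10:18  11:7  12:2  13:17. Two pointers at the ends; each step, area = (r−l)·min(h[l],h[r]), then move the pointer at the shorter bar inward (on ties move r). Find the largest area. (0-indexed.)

max area = 156

[0,13] min(12,17)*13=156 best=156 * → l++
[1,13] min(10,17)*12=120 best=156 → l++
[2,13] min(10,17)*11=110 best=156 → l++
[3,13] min(13,17)*10=130 best=156 → l++
[4,13] min(12,17)*9=108 best=156 → l++
[5,13] min(5,17)*8=40 best=156 → l++
[6,13] min(7,17)*7=49 best=156 → l++
[7,13] min(16,17)*6=96 best=156 → l++
[8,13] min(18,17)*5=85 best=156 → r--
[8,12] min(18,2)*4=8 best=156 → r--
[8,11] min(18,7)*3=21 best=156 → r--
[8,10] min(18,18)*2=36 best=156 → r--
[8,9] min(18,6)*1=6 best=156 → r--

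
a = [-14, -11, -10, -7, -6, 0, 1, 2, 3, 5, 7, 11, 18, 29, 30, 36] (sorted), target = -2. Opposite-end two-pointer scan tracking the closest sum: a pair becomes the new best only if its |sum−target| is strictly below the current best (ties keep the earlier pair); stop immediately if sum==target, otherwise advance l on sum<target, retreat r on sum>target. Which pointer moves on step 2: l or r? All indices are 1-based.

r

l=1 r=16: -14+36=22 d=24 *, r--
l=1 r=15: -14+30=16 d=18 *, r--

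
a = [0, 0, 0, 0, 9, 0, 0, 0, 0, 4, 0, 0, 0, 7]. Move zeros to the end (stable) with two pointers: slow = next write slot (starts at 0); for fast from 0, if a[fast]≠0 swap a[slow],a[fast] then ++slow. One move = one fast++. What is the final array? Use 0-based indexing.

[9, 4, 7, 0, 0, 0, 0, 0, 0, 0, 0, 0, 0, 0]

slow=0 fast=0: a[fast]=0, fast++
slow=0 fast=1: a[fast]=0, fast++
slow=0 fast=2: a[fast]=0, fast++
slow=0 fast=3: a[fast]=0, fast++
slow=0 fast=4: a[fast]=9≠0 swap→a[0]=9, slow++,fast++
slow=1 fast=5: a[fast]=0, fast++
slow=1 fast=6: a[fast]=0, fast++
slow=1 fast=7: a[fast]=0, fast++
slow=1 fast=8: a[fast]=0, fast++
slow=1 fast=9: a[fast]=4≠0 swap→a[1]=4, slow++,fast++
slow=2 fast=10: a[fast]=0, fast++
slow=2 fast=11: a[fast]=0, fast++
slow=2 fast=12: a[fast]=0, fast++
slow=2 fast=13: a[fast]=7≠0 swap→a[2]=7, slow++,fast++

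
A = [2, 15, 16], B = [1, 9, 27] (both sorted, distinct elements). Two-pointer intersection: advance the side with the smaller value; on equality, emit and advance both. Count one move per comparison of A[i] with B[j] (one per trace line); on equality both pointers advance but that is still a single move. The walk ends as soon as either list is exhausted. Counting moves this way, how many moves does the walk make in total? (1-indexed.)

[i=1,j=1] 2>1 → j++
[i=1,j=2] 2<9 → i++
[i=2,j=2] 15>9 → j++
[i=2,j=3] 15<27 → i++
[i=3,j=3] 16<27 → i++

5 moves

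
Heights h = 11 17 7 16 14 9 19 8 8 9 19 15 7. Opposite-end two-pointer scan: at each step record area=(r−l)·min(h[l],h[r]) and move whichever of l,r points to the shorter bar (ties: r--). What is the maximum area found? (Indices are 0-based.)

[0,12] min(11,7)*12=84 best=84 * → r--
[0,11] min(11,15)*11=121 best=121 * → l++
[1,11] min(17,15)*10=150 best=150 * → r--
[1,10] min(17,19)*9=153 best=153 * → l++
[2,10] min(7,19)*8=56 best=153 → l++
[3,10] min(16,19)*7=112 best=153 → l++
[4,10] min(14,19)*6=84 best=153 → l++
[5,10] min(9,19)*5=45 best=153 → l++
[6,10] min(19,19)*4=76 best=153 → r--
[6,9] min(19,9)*3=27 best=153 → r--
[6,8] min(19,8)*2=16 best=153 → r--
[6,7] min(19,8)*1=8 best=153 → r--

max area = 153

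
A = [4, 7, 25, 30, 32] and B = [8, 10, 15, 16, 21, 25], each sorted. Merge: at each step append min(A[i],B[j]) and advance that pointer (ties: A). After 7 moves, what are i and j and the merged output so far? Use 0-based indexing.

i=2, j=5, merged so far=[4, 7, 8, 10, 15, 16, 21]

[i=0,j=0] A[i]=4<=B[j]=8 take 4 → i++
[i=1,j=0] A[i]=7<=B[j]=8 take 7 → i++
[i=2,j=0] A[i]=25>B[j]=8 take 8 → j++
[i=2,j=1] A[i]=25>B[j]=10 take 10 → j++
[i=2,j=2] A[i]=25>B[j]=15 take 15 → j++
[i=2,j=3] A[i]=25>B[j]=16 take 16 → j++
[i=2,j=4] A[i]=25>B[j]=21 take 21 → j++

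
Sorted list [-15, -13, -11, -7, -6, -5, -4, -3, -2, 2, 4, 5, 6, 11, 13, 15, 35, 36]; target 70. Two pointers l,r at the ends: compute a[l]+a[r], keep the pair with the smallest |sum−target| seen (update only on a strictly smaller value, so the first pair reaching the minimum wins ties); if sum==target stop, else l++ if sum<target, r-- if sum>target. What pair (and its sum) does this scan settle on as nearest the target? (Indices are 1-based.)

l=1 r=18: -15+36=21 d=49 *, l++
l=2 r=18: -13+36=23 d=47 *, l++
l=3 r=18: -11+36=25 d=45 *, l++
l=4 r=18: -7+36=29 d=41 *, l++
l=5 r=18: -6+36=30 d=40 *, l++
l=6 r=18: -5+36=31 d=39 *, l++
l=7 r=18: -4+36=32 d=38 *, l++
l=8 r=18: -3+36=33 d=37 *, l++
l=9 r=18: -2+36=34 d=36 *, l++
l=10 r=18: 2+36=38 d=32 *, l++
l=11 r=18: 4+36=40 d=30 *, l++
l=12 r=18: 5+36=41 d=29 *, l++
l=13 r=18: 6+36=42 d=28 *, l++
l=14 r=18: 11+36=47 d=23 *, l++
l=15 r=18: 13+36=49 d=21 *, l++
l=16 r=18: 15+36=51 d=19 *, l++
l=17 r=18: 35+36=71 d=1 *, r--

pair (35, 36) with sum 71 (|Δ|=1)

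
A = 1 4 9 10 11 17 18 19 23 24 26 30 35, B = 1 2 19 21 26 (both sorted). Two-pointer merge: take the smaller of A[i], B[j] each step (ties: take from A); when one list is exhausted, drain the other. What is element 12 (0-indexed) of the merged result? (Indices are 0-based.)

merged[12] = 23

[i=0,j=0] A[i]=1<=B[j]=1 take 1 → i++
[i=1,j=0] A[i]=4>B[j]=1 take 1 → j++
[i=1,j=1] A[i]=4>B[j]=2 take 2 → j++
[i=1,j=2] A[i]=4<=B[j]=19 take 4 → i++
[i=2,j=2] A[i]=9<=B[j]=19 take 9 → i++
[i=3,j=2] A[i]=10<=B[j]=19 take 10 → i++
[i=4,j=2] A[i]=11<=B[j]=19 take 11 → i++
[i=5,j=2] A[i]=17<=B[j]=19 take 17 → i++
[i=6,j=2] A[i]=18<=B[j]=19 take 18 → i++
[i=7,j=2] A[i]=19<=B[j]=19 take 19 → i++
[i=8,j=2] A[i]=23>B[j]=19 take 19 → j++
[i=8,j=3] A[i]=23>B[j]=21 take 21 → j++
[i=8,j=4] A[i]=23<=B[j]=26 take 23 → i++
[i=9,j=4] A[i]=24<=B[j]=26 take 24 → i++
[i=10,j=4] A[i]=26<=B[j]=26 take 26 → i++
[i=11,j=4] A[i]=30>B[j]=26 take 26 → j++
[i=11,j=5] B done, take A[i]=30 → i++
[i=12,j=5] B done, take A[i]=35 → i++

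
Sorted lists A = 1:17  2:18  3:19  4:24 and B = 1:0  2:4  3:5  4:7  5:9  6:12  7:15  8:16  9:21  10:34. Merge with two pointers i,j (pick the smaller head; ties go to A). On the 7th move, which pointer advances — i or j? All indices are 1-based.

j

i=1 j=1: A[i]=17>B[j]=0 take 0, j++
i=1 j=2: A[i]=17>B[j]=4 take 4, j++
i=1 j=3: A[i]=17>B[j]=5 take 5, j++
i=1 j=4: A[i]=17>B[j]=7 take 7, j++
i=1 j=5: A[i]=17>B[j]=9 take 9, j++
i=1 j=6: A[i]=17>B[j]=12 take 12, j++
i=1 j=7: A[i]=17>B[j]=15 take 15, j++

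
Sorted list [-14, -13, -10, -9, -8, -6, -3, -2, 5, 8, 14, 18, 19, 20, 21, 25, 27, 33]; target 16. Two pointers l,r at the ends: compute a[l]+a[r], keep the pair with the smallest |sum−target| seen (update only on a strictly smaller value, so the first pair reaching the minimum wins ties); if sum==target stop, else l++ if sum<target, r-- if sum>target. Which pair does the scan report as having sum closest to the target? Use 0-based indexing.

pair (-9, 25) with sum 16 (|Δ|=0)

[0,17] -14+33=19 d=3 * → r--
[0,16] -14+27=13 d=3 → l++
[1,16] -13+27=14 d=2 * → l++
[2,16] -10+27=17 d=1 * → r--
[2,15] -10+25=15 d=1 → l++
[3,15] -9+25=16 d=0 * → stop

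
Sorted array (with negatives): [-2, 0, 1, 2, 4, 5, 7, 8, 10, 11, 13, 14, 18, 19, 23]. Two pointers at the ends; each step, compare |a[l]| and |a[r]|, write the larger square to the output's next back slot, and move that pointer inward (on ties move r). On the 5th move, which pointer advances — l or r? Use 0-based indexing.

[0,14] |-2|<=|23| out[14]=529 → r--
[0,13] |-2|<=|19| out[13]=361 → r--
[0,12] |-2|<=|18| out[12]=324 → r--
[0,11] |-2|<=|14| out[11]=196 → r--
[0,10] |-2|<=|13| out[10]=169 → r--

r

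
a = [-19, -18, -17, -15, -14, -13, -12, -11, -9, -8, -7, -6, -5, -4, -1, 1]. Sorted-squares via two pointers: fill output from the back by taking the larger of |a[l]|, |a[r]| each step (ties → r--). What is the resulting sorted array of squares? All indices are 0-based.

[1, 1, 16, 25, 36, 49, 64, 81, 121, 144, 169, 196, 225, 289, 324, 361]

[0,15] |-19|>|1| out[15]=361 → l++
[1,15] |-18|>|1| out[14]=324 → l++
[2,15] |-17|>|1| out[13]=289 → l++
[3,15] |-15|>|1| out[12]=225 → l++
[4,15] |-14|>|1| out[11]=196 → l++
[5,15] |-13|>|1| out[10]=169 → l++
[6,15] |-12|>|1| out[9]=144 → l++
[7,15] |-11|>|1| out[8]=121 → l++
[8,15] |-9|>|1| out[7]=81 → l++
[9,15] |-8|>|1| out[6]=64 → l++
[10,15] |-7|>|1| out[5]=49 → l++
[11,15] |-6|>|1| out[4]=36 → l++
[12,15] |-5|>|1| out[3]=25 → l++
[13,15] |-4|>|1| out[2]=16 → l++
[14,15] |-1|<=|1| out[1]=1 → r--
[14,14] |-1|<=|-1| out[0]=1 → r--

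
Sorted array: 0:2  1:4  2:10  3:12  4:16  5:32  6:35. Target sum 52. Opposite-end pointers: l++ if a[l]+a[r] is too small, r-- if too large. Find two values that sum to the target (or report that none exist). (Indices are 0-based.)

no pair

[0,6] 2+35=37 <52 → l++
[1,6] 4+35=39 <52 → l++
[2,6] 10+35=45 <52 → l++
[3,6] 12+35=47 <52 → l++
[4,6] 16+35=51 <52 → l++
[5,6] 32+35=67 >52 → r--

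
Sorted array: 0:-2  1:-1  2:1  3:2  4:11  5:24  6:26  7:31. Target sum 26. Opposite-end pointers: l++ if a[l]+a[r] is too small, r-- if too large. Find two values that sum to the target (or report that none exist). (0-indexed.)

l=0 r=7: -2+31=29 >26, r--
l=0 r=6: -2+26=24 <26, l++
l=1 r=6: -1+26=25 <26, l++
l=2 r=6: 1+26=27 >26, r--
l=2 r=5: 1+24=25 <26, l++
l=3 r=5: 2+24=26, found

(2, 24)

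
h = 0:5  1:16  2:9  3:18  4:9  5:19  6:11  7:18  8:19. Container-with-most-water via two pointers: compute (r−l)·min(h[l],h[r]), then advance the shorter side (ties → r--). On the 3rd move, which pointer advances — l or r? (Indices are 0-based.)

l

[0,8] min(5,19)*8=40 best=40 * → l++
[1,8] min(16,19)*7=112 best=112 * → l++
[2,8] min(9,19)*6=54 best=112 → l++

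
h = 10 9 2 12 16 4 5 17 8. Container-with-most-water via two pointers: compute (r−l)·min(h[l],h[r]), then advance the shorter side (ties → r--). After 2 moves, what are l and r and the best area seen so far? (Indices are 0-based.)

l=1, r=7, best area=70

l=0 r=8: min(10,8)*8=64 best=64 *, r--
l=0 r=7: min(10,17)*7=70 best=70 *, l++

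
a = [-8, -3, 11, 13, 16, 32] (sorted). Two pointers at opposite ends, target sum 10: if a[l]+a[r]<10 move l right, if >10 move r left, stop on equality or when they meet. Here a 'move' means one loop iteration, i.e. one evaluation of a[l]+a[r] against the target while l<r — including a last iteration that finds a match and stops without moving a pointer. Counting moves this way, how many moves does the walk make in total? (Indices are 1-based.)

[1,6] -8+32=24 >10 → r--
[1,5] -8+16=8 <10 → l++
[2,5] -3+16=13 >10 → r--
[2,4] -3+13=10 → found

4 moves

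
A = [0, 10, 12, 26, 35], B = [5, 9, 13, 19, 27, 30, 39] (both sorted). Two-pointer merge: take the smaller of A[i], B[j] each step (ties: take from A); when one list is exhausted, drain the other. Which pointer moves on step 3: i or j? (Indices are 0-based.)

j

i=0 j=0: A[i]=0<=B[j]=5 take 0, i++
i=1 j=0: A[i]=10>B[j]=5 take 5, j++
i=1 j=1: A[i]=10>B[j]=9 take 9, j++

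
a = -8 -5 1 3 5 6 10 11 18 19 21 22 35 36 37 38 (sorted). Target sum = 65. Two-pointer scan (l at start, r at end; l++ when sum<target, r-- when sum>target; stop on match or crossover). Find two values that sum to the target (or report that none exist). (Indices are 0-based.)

no pair

l=0 r=15: -8+38=30 <65, l++
l=1 r=15: -5+38=33 <65, l++
l=2 r=15: 1+38=39 <65, l++
l=3 r=15: 3+38=41 <65, l++
l=4 r=15: 5+38=43 <65, l++
l=5 r=15: 6+38=44 <65, l++
l=6 r=15: 10+38=48 <65, l++
l=7 r=15: 11+38=49 <65, l++
l=8 r=15: 18+38=56 <65, l++
l=9 r=15: 19+38=57 <65, l++
l=10 r=15: 21+38=59 <65, l++
l=11 r=15: 22+38=60 <65, l++
l=12 r=15: 35+38=73 >65, r--
l=12 r=14: 35+37=72 >65, r--
l=12 r=13: 35+36=71 >65, r--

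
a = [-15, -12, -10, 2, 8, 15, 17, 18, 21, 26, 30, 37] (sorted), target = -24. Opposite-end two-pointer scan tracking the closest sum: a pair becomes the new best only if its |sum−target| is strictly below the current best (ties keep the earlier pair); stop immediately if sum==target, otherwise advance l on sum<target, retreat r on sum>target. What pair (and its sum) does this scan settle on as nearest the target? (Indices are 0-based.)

l=0 r=11: -15+37=22 d=46 *, r--
l=0 r=10: -15+30=15 d=39 *, r--
l=0 r=9: -15+26=11 d=35 *, r--
l=0 r=8: -15+21=6 d=30 *, r--
l=0 r=7: -15+18=3 d=27 *, r--
l=0 r=6: -15+17=2 d=26 *, r--
l=0 r=5: -15+15=0 d=24 *, r--
l=0 r=4: -15+8=-7 d=17 *, r--
l=0 r=3: -15+2=-13 d=11 *, r--
l=0 r=2: -15+-10=-25 d=1 *, l++
l=1 r=2: -12+-10=-22 d=2, r--

pair (-15, -10) with sum -25 (|Δ|=1)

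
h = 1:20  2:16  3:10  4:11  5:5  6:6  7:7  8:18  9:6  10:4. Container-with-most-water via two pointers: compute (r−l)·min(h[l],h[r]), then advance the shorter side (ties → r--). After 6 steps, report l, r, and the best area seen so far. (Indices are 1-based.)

l=1 r=10: min(20,4)*9=36 best=36 *, r--
l=1 r=9: min(20,6)*8=48 best=48 *, r--
l=1 r=8: min(20,18)*7=126 best=126 *, r--
l=1 r=7: min(20,7)*6=42 best=126, r--
l=1 r=6: min(20,6)*5=30 best=126, r--
l=1 r=5: min(20,5)*4=20 best=126, r--

l=1, r=4, best area=126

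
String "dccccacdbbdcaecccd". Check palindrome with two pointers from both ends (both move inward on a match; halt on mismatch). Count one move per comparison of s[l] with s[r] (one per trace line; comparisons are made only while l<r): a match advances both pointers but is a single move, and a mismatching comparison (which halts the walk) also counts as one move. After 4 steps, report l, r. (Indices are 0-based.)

[0,17] 'd'=='d' → l++,r--
[1,16] 'c'=='c' → l++,r--
[2,15] 'c'=='c' → l++,r--
[3,14] 'c'=='c' → l++,r--

l=4, r=13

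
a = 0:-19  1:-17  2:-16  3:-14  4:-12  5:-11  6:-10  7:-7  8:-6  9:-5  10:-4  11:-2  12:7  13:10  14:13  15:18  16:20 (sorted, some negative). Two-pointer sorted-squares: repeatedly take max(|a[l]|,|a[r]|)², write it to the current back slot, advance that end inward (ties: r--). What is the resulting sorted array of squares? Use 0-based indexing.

[4, 16, 25, 36, 49, 49, 100, 100, 121, 144, 169, 196, 256, 289, 324, 361, 400]

l=0 r=16: |-19|<=|20| out[16]=400, r--
l=0 r=15: |-19|>|18| out[15]=361, l++
l=1 r=15: |-17|<=|18| out[14]=324, r--
l=1 r=14: |-17|>|13| out[13]=289, l++
l=2 r=14: |-16|>|13| out[12]=256, l++
l=3 r=14: |-14|>|13| out[11]=196, l++
l=4 r=14: |-12|<=|13| out[10]=169, r--
l=4 r=13: |-12|>|10| out[9]=144, l++
l=5 r=13: |-11|>|10| out[8]=121, l++
l=6 r=13: |-10|<=|10| out[7]=100, r--
l=6 r=12: |-10|>|7| out[6]=100, l++
l=7 r=12: |-7|<=|7| out[5]=49, r--
l=7 r=11: |-7|>|-2| out[4]=49, l++
l=8 r=11: |-6|>|-2| out[3]=36, l++
l=9 r=11: |-5|>|-2| out[2]=25, l++
l=10 r=11: |-4|>|-2| out[1]=16, l++
l=11 r=11: |-2|<=|-2| out[0]=4, r--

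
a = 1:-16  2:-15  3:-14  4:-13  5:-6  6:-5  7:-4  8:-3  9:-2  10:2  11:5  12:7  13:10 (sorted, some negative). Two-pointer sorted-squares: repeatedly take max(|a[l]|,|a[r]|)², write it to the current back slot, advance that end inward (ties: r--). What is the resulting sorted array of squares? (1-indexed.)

[4, 4, 9, 16, 25, 25, 36, 49, 100, 169, 196, 225, 256]

l=1 r=13: |-16|>|10| out[13]=256, l++
l=2 r=13: |-15|>|10| out[12]=225, l++
l=3 r=13: |-14|>|10| out[11]=196, l++
l=4 r=13: |-13|>|10| out[10]=169, l++
l=5 r=13: |-6|<=|10| out[9]=100, r--
l=5 r=12: |-6|<=|7| out[8]=49, r--
l=5 r=11: |-6|>|5| out[7]=36, l++
l=6 r=11: |-5|<=|5| out[6]=25, r--
l=6 r=10: |-5|>|2| out[5]=25, l++
l=7 r=10: |-4|>|2| out[4]=16, l++
l=8 r=10: |-3|>|2| out[3]=9, l++
l=9 r=10: |-2|<=|2| out[2]=4, r--
l=9 r=9: |-2|<=|-2| out[1]=4, r--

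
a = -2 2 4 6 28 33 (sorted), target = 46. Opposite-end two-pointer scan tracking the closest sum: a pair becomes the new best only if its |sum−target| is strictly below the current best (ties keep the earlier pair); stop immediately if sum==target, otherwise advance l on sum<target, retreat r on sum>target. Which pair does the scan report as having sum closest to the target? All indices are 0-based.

l=0 r=5: -2+33=31 d=15 *, l++
l=1 r=5: 2+33=35 d=11 *, l++
l=2 r=5: 4+33=37 d=9 *, l++
l=3 r=5: 6+33=39 d=7 *, l++
l=4 r=5: 28+33=61 d=15, r--

pair (6, 33) with sum 39 (|Δ|=7)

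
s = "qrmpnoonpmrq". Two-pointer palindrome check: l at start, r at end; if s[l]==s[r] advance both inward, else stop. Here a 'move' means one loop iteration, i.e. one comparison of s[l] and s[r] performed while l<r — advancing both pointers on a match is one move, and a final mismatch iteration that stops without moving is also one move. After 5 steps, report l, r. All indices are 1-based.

l=6, r=7

l=1 r=12: 'q'=='q', l++,r--
l=2 r=11: 'r'=='r', l++,r--
l=3 r=10: 'm'=='m', l++,r--
l=4 r=9: 'p'=='p', l++,r--
l=5 r=8: 'n'=='n', l++,r--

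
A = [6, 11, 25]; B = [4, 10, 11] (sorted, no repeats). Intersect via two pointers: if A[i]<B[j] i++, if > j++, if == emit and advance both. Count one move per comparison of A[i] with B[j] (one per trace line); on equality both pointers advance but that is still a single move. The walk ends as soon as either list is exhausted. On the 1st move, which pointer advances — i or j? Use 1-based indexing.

j

[i=1,j=1] 6>4 → j++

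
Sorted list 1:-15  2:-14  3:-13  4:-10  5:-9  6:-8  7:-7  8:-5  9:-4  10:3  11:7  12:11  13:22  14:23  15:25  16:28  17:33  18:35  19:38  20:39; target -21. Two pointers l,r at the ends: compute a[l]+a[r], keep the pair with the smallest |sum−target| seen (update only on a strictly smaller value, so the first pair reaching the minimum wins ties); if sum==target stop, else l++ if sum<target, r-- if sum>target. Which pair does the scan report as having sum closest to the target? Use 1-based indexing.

pair (-14, -7) with sum -21 (|Δ|=0)

l=1 r=20: -15+39=24 d=45 *, r--
l=1 r=19: -15+38=23 d=44 *, r--
l=1 r=18: -15+35=20 d=41 *, r--
l=1 r=17: -15+33=18 d=39 *, r--
l=1 r=16: -15+28=13 d=34 *, r--
l=1 r=15: -15+25=10 d=31 *, r--
l=1 r=14: -15+23=8 d=29 *, r--
l=1 r=13: -15+22=7 d=28 *, r--
l=1 r=12: -15+11=-4 d=17 *, r--
l=1 r=11: -15+7=-8 d=13 *, r--
l=1 r=10: -15+3=-12 d=9 *, r--
l=1 r=9: -15+-4=-19 d=2 *, r--
l=1 r=8: -15+-5=-20 d=1 *, r--
l=1 r=7: -15+-7=-22 d=1, l++
l=2 r=7: -14+-7=-21 d=0 *, stop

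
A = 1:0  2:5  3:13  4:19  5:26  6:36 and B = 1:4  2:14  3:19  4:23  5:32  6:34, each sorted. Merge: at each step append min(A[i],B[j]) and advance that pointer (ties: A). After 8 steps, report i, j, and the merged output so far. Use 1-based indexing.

i=1 j=1: A[i]=0<=B[j]=4 take 0, i++
i=2 j=1: A[i]=5>B[j]=4 take 4, j++
i=2 j=2: A[i]=5<=B[j]=14 take 5, i++
i=3 j=2: A[i]=13<=B[j]=14 take 13, i++
i=4 j=2: A[i]=19>B[j]=14 take 14, j++
i=4 j=3: A[i]=19<=B[j]=19 take 19, i++
i=5 j=3: A[i]=26>B[j]=19 take 19, j++
i=5 j=4: A[i]=26>B[j]=23 take 23, j++

i=5, j=5, merged so far=[0, 4, 5, 13, 14, 19, 19, 23]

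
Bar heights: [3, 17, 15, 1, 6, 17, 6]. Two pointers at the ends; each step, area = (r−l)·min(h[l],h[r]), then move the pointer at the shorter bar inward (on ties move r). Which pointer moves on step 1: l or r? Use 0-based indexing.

l

[0,6] min(3,6)*6=18 best=18 * → l++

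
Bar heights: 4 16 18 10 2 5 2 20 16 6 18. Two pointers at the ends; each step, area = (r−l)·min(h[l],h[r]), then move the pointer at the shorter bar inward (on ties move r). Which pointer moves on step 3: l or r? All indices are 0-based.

[0,10] min(4,18)*10=40 best=40 * → l++
[1,10] min(16,18)*9=144 best=144 * → l++
[2,10] min(18,18)*8=144 best=144 → r--

r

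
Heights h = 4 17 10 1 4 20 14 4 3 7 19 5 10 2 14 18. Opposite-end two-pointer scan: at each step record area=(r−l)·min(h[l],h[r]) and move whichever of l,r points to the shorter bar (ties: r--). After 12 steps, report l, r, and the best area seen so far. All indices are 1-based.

l=6, r=9, best area=238

l=1 r=16: min(4,18)*15=60 best=60 *, l++
l=2 r=16: min(17,18)*14=238 best=238 *, l++
l=3 r=16: min(10,18)*13=130 best=238, l++
l=4 r=16: min(1,18)*12=12 best=238, l++
l=5 r=16: min(4,18)*11=44 best=238, l++
l=6 r=16: min(20,18)*10=180 best=238, r--
l=6 r=15: min(20,14)*9=126 best=238, r--
l=6 r=14: min(20,2)*8=16 best=238, r--
l=6 r=13: min(20,10)*7=70 best=238, r--
l=6 r=12: min(20,5)*6=30 best=238, r--
l=6 r=11: min(20,19)*5=95 best=238, r--
l=6 r=10: min(20,7)*4=28 best=238, r--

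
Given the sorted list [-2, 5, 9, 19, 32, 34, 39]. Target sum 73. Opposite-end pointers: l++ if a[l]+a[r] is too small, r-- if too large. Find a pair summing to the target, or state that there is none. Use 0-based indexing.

l=0 r=6: -2+39=37 <73, l++
l=1 r=6: 5+39=44 <73, l++
l=2 r=6: 9+39=48 <73, l++
l=3 r=6: 19+39=58 <73, l++
l=4 r=6: 32+39=71 <73, l++
l=5 r=6: 34+39=73, found

(34, 39)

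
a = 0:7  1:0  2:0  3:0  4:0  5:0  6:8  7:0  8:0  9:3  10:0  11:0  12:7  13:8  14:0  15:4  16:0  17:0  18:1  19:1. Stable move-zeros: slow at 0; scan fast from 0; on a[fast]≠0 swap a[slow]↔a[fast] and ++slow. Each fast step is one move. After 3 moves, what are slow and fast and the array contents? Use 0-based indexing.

slow=0 fast=0: a[fast]=7≠0 swap→a[0]=7, slow++,fast++
slow=1 fast=1: a[fast]=0, fast++
slow=1 fast=2: a[fast]=0, fast++

slow=1, fast=3, a=[7, 0, 0, 0, 0, 0, 8, 0, 0, 3, 0, 0, 7, 8, 0, 4, 0, 0, 1, 1]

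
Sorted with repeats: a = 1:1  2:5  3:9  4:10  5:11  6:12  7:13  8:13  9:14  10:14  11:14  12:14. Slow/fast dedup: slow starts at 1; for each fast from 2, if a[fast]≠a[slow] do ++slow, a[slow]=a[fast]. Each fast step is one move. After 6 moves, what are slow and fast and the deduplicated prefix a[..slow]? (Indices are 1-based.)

slow=1 fast=2: a[fast]=5≠a[slow]=1 write a[2]=5, slow++,fast++
slow=2 fast=3: a[fast]=9≠a[slow]=5 write a[3]=9, slow++,fast++
slow=3 fast=4: a[fast]=10≠a[slow]=9 write a[4]=10, slow++,fast++
slow=4 fast=5: a[fast]=11≠a[slow]=10 write a[5]=11, slow++,fast++
slow=5 fast=6: a[fast]=12≠a[slow]=11 write a[6]=12, slow++,fast++
slow=6 fast=7: a[fast]=13≠a[slow]=12 write a[7]=13, slow++,fast++

slow=7, fast=8, prefix=[1, 5, 9, 10, 11, 12, 13]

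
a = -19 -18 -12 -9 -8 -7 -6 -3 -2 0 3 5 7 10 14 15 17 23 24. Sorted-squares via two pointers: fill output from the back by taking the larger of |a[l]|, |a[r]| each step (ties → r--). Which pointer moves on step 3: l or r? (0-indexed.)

[0,18] |-19|<=|24| out[18]=576 → r--
[0,17] |-19|<=|23| out[17]=529 → r--
[0,16] |-19|>|17| out[16]=361 → l++

l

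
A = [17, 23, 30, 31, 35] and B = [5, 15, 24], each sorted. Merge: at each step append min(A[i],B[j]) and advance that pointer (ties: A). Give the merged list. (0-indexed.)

i=0 j=0: A[i]=17>B[j]=5 take 5, j++
i=0 j=1: A[i]=17>B[j]=15 take 15, j++
i=0 j=2: A[i]=17<=B[j]=24 take 17, i++
i=1 j=2: A[i]=23<=B[j]=24 take 23, i++
i=2 j=2: A[i]=30>B[j]=24 take 24, j++
i=2 j=3: B done, take A[i]=30, i++
i=3 j=3: B done, take A[i]=31, i++
i=4 j=3: B done, take A[i]=35, i++

[5, 15, 17, 23, 24, 30, 31, 35]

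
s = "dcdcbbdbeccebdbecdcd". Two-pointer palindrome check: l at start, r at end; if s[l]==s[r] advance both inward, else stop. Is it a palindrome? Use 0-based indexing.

l=0 r=19: 'd'=='d', l++,r--
l=1 r=18: 'c'=='c', l++,r--
l=2 r=17: 'd'=='d', l++,r--
l=3 r=16: 'c'=='c', l++,r--
l=4 r=15: 'b'!='e', stop

not a palindrome (mismatch at 4,15)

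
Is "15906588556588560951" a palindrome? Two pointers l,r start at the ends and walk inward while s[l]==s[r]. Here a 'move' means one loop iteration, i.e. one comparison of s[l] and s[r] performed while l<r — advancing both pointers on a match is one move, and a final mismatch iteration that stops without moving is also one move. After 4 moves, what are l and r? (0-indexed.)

l=4, r=15

l=0 r=19: '1'=='1', l++,r--
l=1 r=18: '5'=='5', l++,r--
l=2 r=17: '9'=='9', l++,r--
l=3 r=16: '0'=='0', l++,r--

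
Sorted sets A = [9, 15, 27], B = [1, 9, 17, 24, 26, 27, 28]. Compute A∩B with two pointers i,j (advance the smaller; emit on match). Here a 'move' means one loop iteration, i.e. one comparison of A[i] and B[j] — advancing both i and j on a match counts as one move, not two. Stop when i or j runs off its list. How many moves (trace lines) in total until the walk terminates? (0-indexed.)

7 moves

i=0 j=0: 9>1, j++
i=0 j=1: 9==9 emit, i++,j++
i=1 j=2: 15<17, i++
i=2 j=2: 27>17, j++
i=2 j=3: 27>24, j++
i=2 j=4: 27>26, j++
i=2 j=5: 27==27 emit, i++,j++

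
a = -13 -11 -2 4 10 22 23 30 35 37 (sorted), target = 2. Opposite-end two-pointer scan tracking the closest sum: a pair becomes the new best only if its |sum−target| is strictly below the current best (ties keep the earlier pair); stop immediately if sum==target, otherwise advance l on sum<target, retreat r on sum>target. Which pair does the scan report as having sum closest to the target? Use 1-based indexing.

pair (-2, 4) with sum 2 (|Δ|=0)

[1,10] -13+37=24 d=22 * → r--
[1,9] -13+35=22 d=20 * → r--
[1,8] -13+30=17 d=15 * → r--
[1,7] -13+23=10 d=8 * → r--
[1,6] -13+22=9 d=7 * → r--
[1,5] -13+10=-3 d=5 * → l++
[2,5] -11+10=-1 d=3 * → l++
[3,5] -2+10=8 d=6 → r--
[3,4] -2+4=2 d=0 * → stop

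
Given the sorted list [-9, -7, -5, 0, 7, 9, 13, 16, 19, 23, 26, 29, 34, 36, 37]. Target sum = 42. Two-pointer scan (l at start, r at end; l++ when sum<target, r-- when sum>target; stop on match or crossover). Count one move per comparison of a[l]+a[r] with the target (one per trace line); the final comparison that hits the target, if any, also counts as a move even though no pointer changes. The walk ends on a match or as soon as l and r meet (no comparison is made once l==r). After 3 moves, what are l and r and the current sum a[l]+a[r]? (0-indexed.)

[0,14] -9+37=28 <42 → l++
[1,14] -7+37=30 <42 → l++
[2,14] -5+37=32 <42 → l++

l=3, r=14, sum=37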